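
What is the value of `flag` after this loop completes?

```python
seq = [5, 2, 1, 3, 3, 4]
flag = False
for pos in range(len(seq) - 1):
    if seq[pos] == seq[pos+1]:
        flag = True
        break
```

Check consecutive duplicates in [5, 2, 1, 3, 3, 4]
`flag` takes the values: False → True

Answer: True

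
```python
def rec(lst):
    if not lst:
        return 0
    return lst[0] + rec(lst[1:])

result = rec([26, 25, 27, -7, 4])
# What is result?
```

26 + 25 + 27 + (-7) + 4 + 0 = 75

Answer: 75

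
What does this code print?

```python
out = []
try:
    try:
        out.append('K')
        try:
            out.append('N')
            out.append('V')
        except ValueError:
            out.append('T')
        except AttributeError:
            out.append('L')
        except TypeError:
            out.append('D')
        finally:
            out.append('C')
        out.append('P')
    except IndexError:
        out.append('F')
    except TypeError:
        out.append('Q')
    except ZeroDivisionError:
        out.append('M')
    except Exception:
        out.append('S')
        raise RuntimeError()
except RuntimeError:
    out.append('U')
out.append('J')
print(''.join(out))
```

Execution trace: 'K' (try body) → 'N' (inner try body) → 'V' (inner try body, no exception) → 'C' (inner finally) → 'P' (try body, no exception) → 'J' (after the try/except). Output: KNVCPJ

Answer: KNVCPJ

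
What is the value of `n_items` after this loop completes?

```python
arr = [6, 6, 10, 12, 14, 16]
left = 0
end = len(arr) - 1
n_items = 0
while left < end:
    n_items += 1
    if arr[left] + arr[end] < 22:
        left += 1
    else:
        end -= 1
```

Steps to find pair summing to 22
`n_items` takes the values: 0 → 1 → 2 → 3 → 4 → 5

Answer: 5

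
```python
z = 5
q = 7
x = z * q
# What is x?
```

Trace:
`z = 5` → z = 5
`q = 7` → q = 7
`x = z * q` → x = 35
So x = 35

Answer: 35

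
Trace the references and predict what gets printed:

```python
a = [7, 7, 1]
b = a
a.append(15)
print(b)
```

Key concept: basic list aliasing.
Step by step:
`a = [7, 7, 1]` → a = [7, 7, 1]
`b = a` → b = [7, 7, 1] (same object as a)
`a.append(15)` → a = [7, 7, 1, 15] (same object as b); b = [7, 7, 1, 15] (same object as a)
`print(b)` → prints [7, 7, 1, 15]

Answer: [7, 7, 1, 15]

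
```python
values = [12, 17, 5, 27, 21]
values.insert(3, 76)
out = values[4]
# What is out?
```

Trace:
`values = [12, 17, 5, 27, 21]` → values = [12, 17, 5, 27, 21]
`values.insert(3, 76)` → values = [12, 17, 5, 76, 27, 21]
`out = values[4]` → out = 27
So out = 27

Answer: 27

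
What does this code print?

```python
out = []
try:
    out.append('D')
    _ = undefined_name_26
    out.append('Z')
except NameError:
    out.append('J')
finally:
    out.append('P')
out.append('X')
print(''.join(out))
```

Execution trace: 'D' (try body) → 'J' (except NameError) → 'P' (finally) → 'X' (after the try/except). Output: DJPX

Answer: DJPX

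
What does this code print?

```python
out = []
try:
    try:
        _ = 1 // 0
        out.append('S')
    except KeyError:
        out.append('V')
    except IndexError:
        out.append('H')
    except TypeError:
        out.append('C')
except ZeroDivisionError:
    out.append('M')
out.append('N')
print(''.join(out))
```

Execution trace: 'M' (outer except ZeroDivisionError) → 'N' (after the try/except). Output: MN

Answer: MN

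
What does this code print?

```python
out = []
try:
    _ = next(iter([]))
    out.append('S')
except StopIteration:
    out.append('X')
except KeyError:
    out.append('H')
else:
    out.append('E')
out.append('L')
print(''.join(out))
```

Execution trace: 'X' (except StopIteration) → 'L' (after the try/except). Output: XL

Answer: XL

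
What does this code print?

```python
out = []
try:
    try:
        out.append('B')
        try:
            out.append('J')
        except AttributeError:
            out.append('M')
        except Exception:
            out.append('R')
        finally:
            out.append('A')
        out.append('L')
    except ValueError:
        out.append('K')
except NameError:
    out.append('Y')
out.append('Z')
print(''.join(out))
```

Execution trace: 'B' (try body) → 'J' (inner try body, no exception) → 'A' (inner finally) → 'L' (try body, no exception) → 'Z' (after the try/except). Output: BJALZ

Answer: BJALZ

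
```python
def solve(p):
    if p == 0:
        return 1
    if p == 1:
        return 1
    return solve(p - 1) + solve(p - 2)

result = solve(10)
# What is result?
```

Build up from base cases: solve(0)=1, solve(1)=1, solve(2)=2, solve(3)=3, solve(4)=5, solve(5)=8, solve(6)=13, ..., solve(10)=89

Answer: 89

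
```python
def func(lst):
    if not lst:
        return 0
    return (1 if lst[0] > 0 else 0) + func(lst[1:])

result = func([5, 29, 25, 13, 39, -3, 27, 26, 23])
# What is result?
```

Count of positive elements in [5, 29, 25, 13, 39, -3, 27, 26, 23] = 8

Answer: 8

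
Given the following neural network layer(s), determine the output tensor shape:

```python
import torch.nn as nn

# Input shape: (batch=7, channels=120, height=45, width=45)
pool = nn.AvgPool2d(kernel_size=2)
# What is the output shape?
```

Input: (7, 120, 45, 45) -> Output: (7, 120, 22, 22)

Answer: (7, 120, 22, 22)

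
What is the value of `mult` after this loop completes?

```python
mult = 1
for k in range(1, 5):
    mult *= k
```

4! = 24
`mult` takes the values: 1 → 2 → 6 → 24

Answer: 24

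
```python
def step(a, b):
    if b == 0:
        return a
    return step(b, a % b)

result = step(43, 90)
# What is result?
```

step(43, 90) -> step(90, 43) -> step(43, 4) -> step(4, 3) -> step(3, 1) -> step(1, 0) -> 1

Answer: 1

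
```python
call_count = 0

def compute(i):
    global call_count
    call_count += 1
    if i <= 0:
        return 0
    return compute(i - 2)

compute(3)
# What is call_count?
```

Linear recursion stepping by 2: 3 calls from i=3 down to ≤0.

Answer: 3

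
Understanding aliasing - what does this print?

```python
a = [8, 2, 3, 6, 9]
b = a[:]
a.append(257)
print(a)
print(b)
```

Key concept: slice [:] creates copy.
Step by step:
`a = [8, 2, 3, 6, 9]` → a = [8, 2, 3, 6, 9]
`b = a[:]` → b = [8, 2, 3, 6, 9]
`a.append(257)` → a = [8, 2, 3, 6, 9, 257]
`print(a)` → prints [8, 2, 3, 6, 9, 257]
`print(b)` → prints [8, 2, 3, 6, 9]

Answer:
[8, 2, 3, 6, 9, 257]
[8, 2, 3, 6, 9]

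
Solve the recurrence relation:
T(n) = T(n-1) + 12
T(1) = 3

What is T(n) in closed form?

Unrolling: T(n) = T(1) + 12·(n-1) = 3 + 12(n-1) = 12n - 9.

Answer: T(n) = 12n - 9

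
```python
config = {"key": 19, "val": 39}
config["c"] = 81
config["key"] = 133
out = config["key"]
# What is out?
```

Trace:
`config = {"key": 19, "val": 39}` → config = {'key': 19, 'val': 39}
`config["c"] = 81` → config = {'key': 19, 'val': 39, 'c': 81}
`config["key"] = 133` → config = {'key': 133, 'val': 39, 'c': 81}
`out = config["key"]` → out = 133
So out = 133

Answer: 133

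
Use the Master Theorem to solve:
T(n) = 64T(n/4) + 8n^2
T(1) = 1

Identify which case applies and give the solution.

a=64, b=4, f(n)=8n^2. log_4(64) = 3. Since c=2 < 3, Case 1 applies: T(n) = Θ(n^log_b(a)) = O(n^3).

Answer: O(n^3) - Case 1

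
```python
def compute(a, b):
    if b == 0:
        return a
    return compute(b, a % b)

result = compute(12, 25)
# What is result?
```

compute(12, 25) -> compute(25, 12) -> compute(12, 1) -> compute(1, 0) -> 1

Answer: 1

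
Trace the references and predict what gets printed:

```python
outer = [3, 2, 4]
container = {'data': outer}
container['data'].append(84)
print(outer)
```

Key concept: dict holds reference to list.
Step by step:
`outer = [3, 2, 4]` → outer = [3, 2, 4]
`container = {'data': outer}` → container = {'data': [3, 2, 4]}
`container['data'].append(84)` → outer = [3, 2, 4, 84]; container = {'data': [3, 2, 4, 84]}
`print(outer)` → prints [3, 2, 4, 84]

Answer: [3, 2, 4, 84]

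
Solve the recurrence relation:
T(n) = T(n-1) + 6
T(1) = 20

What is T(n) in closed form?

Unrolling: T(n) = T(1) + 6·(n-1) = 20 + 6(n-1) = 6n + 14.

Answer: T(n) = 6n + 14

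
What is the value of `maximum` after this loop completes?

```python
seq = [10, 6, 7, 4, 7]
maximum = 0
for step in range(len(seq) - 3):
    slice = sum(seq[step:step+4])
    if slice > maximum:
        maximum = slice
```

Max sum of 4-element window in [10, 6, 7, 4, 7]
`maximum` takes the values: 0 → 27

Answer: 27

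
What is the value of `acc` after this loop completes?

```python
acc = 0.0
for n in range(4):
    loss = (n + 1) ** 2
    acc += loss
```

Sum of squared losses 1² + 2² + ... + 4²
`acc` takes the values: 0.0 → 1.0 → 5.0 → 14.0 → 30.0

Answer: 30.0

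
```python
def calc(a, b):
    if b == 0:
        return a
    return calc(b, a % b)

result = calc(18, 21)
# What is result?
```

calc(18, 21) -> calc(21, 18) -> calc(18, 3) -> calc(3, 0) -> 3

Answer: 3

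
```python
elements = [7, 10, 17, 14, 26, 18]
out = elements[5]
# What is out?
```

Trace:
`elements = [7, 10, 17, 14, 26, 18]` → elements = [7, 10, 17, 14, 26, 18]
`out = elements[5]` → out = 18
So out = 18

Answer: 18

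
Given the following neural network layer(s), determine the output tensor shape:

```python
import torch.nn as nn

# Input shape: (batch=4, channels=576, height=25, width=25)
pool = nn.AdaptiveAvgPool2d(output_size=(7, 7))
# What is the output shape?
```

Input: (4, 576, 25, 25) -> Output: (4, 576, 7, 7)

Answer: (4, 576, 7, 7)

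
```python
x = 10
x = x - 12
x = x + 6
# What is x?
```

Trace:
`x = 10` → x = 10
`x = x - 12` → x = -2
`x = x + 6` → x = 4
So x = 4

Answer: 4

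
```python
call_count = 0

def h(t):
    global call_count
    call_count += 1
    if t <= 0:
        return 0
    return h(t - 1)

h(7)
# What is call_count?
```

Linear recursion stepping by 1: 8 calls from t=7 down to ≤0.

Answer: 8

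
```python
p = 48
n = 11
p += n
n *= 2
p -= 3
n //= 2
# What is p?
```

Trace:
`p = 48` → p = 48
`n = 11` → n = 11
`p += n` → p = 59
`n *= 2` → n = 22
`p -= 3` → p = 56
`n //= 2` → n = 11
So p = 56

Answer: 56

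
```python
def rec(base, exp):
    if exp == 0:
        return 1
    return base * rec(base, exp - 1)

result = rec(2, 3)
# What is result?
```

rec(2, 3) = 2 * 2 * 2 = 8

Answer: 8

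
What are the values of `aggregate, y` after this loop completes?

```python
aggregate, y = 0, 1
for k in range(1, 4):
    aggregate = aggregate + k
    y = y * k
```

Sum and factorial of 1 to 3
`aggregate, y` takes the values: (0, 1) → (1, 1) → (3, 1) → (3, 2) → (6, 2) → (6, 6)

Answer: 6, 6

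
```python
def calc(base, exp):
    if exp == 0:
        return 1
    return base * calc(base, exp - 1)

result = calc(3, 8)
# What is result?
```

calc(3, 8) = 3 * 3 * 3 * 3 * 3 * 3 * 3 * 3 = 6561

Answer: 6561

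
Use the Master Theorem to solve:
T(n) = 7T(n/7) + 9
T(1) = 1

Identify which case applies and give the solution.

a=7, b=7, f(n)=9. log_7(7) = 1. Since c=0 < 1, Case 1 applies: T(n) = Θ(n^log_b(a)) = O(n).

Answer: O(n) - Case 1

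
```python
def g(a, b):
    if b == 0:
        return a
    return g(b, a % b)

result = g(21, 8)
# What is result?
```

g(21, 8) -> g(8, 5) -> g(5, 3) -> g(3, 2) -> g(2, 1) -> g(1, 0) -> 1

Answer: 1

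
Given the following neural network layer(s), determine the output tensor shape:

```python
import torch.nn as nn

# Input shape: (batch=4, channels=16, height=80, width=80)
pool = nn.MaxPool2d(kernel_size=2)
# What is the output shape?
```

Input: (4, 16, 80, 80) -> Output: (4, 16, 40, 40)

Answer: (4, 16, 40, 40)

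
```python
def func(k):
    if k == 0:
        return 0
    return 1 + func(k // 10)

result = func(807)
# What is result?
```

Count of digits of 807: 3

Answer: 3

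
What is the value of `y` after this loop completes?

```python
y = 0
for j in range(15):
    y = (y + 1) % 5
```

Increment mod 5, 15 times = 0
`y` takes the values: 0 → 1 → 2 → 3 → 4 → 0 → 1 → 2 → 3 → 4 → 0 → 1 → 2 → 3 → 4 → 0

Answer: 0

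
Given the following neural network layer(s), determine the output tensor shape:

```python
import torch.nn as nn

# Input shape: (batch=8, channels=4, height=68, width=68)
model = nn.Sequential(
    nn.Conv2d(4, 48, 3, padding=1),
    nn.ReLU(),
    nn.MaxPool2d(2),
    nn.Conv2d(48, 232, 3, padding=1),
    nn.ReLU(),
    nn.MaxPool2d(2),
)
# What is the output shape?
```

Input: (8, 4, 68, 68) -> after first Conv2d: (8, 48, 68, 68) -> after first MaxPool2d: (8, 48, 34, 34) -> after second Conv2d: (8, 232, 34, 34) -> Output: (8, 232, 17, 17)

Answer: (8, 232, 17, 17)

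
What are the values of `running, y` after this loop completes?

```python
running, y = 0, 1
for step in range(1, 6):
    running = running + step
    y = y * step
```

Sum and factorial of 1 to 5
`running, y` takes the values: (0, 1) → (1, 1) → (3, 1) → (3, 2) → (6, 2) → (6, 6) → (10, 6) → (10, 24) → (15, 24) → (15, 120)

Answer: 15, 120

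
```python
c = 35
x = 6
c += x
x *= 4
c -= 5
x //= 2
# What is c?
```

Trace:
`c = 35` → c = 35
`x = 6` → x = 6
`c += x` → c = 41
`x *= 4` → x = 24
`c -= 5` → c = 36
`x //= 2` → x = 12
So c = 36

Answer: 36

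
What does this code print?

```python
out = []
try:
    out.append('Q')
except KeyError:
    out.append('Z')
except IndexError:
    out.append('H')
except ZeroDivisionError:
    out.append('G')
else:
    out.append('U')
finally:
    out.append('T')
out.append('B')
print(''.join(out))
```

Execution trace: 'Q' (try body, no exception) → 'U' (else) → 'T' (finally) → 'B' (after the try/except). Output: QUTB

Answer: QUTB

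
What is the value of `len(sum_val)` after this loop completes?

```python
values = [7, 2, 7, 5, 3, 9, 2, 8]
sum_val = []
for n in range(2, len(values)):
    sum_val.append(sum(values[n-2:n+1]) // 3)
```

Number of 3-element averages
`sum_val` takes the values: [] → [5] → [5, 4] → [5, 4, 5] → [5, 4, 5, 5] → [5, 4, 5, 5, 4] → [5, 4, 5, 5, 4, 6]
So `len(sum_val)` = 6

Answer: 6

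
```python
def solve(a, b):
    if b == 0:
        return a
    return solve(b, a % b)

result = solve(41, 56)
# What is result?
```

solve(41, 56) -> solve(56, 41) -> solve(41, 15) -> solve(15, 11) -> solve(11, 4) -> solve(4, 3) -> solve(3, 1) -> solve(1, 0) -> 1

Answer: 1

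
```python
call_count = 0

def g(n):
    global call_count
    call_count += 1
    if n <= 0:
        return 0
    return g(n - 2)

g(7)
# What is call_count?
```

Linear recursion stepping by 2: 5 calls from n=7 down to ≤0.

Answer: 5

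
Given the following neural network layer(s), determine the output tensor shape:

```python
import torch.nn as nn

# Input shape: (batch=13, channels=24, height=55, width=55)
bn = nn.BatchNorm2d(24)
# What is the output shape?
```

Input: (13, 24, 55, 55) -> Output: (13, 24, 55, 55)

Answer: (13, 24, 55, 55)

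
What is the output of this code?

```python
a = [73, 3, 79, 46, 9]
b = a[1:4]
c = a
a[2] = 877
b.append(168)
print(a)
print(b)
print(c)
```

Key concept: slice vs alias.
Step by step:
`a = [73, 3, 79, 46, 9]` → a = [73, 3, 79, 46, 9]
`b = a[1:4]` → b = [3, 79, 46]
`c = a` → c = [73, 3, 79, 46, 9] (same object as a)
`a[2] = 877` → a = [73, 3, 877, 46, 9] (same object as c); c = [73, 3, 877, 46, 9] (same object as a)
`b.append(168)` → b = [3, 79, 46, 168]
`print(a)` → prints [73, 3, 877, 46, 9]
`print(b)` → prints [3, 79, 46, 168]
`print(c)` → prints [73, 3, 877, 46, 9]

Answer:
[73, 3, 877, 46, 9]
[3, 79, 46, 168]
[73, 3, 877, 46, 9]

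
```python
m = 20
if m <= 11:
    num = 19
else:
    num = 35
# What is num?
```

Trace:
`m = 20` → m = 20
`if m <= 11: ...` → m <= 11 is False, take else branch → num = 35
So num = 35

Answer: 35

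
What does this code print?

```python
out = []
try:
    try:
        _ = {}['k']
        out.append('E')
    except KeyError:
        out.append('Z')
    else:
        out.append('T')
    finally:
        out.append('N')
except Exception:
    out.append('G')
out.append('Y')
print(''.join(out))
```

Execution trace: 'Z' (inner except KeyError) → 'N' (inner finally) → 'Y' (after the try/except). Output: ZNY

Answer: ZNY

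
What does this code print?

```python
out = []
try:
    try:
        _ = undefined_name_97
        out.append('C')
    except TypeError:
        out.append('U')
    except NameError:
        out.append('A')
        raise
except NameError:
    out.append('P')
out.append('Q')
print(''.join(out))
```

Execution trace: 'A' (except NameError) → 'P' (outer except NameError) → 'Q' (after the try/except). Output: APQ

Answer: APQ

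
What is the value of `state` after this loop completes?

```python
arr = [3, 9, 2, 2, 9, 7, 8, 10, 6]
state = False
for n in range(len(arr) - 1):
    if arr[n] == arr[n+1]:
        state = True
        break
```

Check consecutive duplicates in [3, 9, 2, 2, 9, 7, 8, 10, 6]
`state` takes the values: False → True

Answer: True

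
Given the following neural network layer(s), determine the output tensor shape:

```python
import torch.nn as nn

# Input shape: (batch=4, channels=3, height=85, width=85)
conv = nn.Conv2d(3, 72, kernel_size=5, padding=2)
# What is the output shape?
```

Input: (4, 3, 85, 85) -> Output: (4, 72, 85, 85)

Answer: (4, 72, 85, 85)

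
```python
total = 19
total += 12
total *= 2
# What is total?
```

Trace:
`total = 19` → total = 19
`total += 12` → total = 31
`total *= 2` → total = 62
So total = 62

Answer: 62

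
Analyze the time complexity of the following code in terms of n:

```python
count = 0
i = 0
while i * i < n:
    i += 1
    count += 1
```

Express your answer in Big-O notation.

Each loop level contributes: √n. Multiplying the contributions gives O(√n).

Answer: O(√n)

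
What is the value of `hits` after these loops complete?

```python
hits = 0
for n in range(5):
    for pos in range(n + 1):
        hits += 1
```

Triangle: 1 + 2 + ... + 5
`hits` takes the values: 0 → 1 → 2 → 3 → 4 → 5 → 6 → 7 → 8 → 9 → 10 → 11 → 12 → 13 → 14 → 15

Answer: 15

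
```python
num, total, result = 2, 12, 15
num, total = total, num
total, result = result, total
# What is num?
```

Trace:
`num, total, result = 2, 12, 15` → num = 2; total = 12; result = 15
`num, total = total, num` → num = 12; total = 2
`total, result = result, total` → total = 15; result = 2
So num = 12

Answer: 12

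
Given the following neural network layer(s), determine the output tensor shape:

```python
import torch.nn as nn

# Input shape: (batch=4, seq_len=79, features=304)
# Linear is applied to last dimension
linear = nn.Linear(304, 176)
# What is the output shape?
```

Input: (4, 79, 304) -> Output: (4, 79, 176)

Answer: (4, 79, 176)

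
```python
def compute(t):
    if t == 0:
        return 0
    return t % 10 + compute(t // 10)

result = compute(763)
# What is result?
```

Sum of digits of 763: 3 + 6 + 7 = 16

Answer: 16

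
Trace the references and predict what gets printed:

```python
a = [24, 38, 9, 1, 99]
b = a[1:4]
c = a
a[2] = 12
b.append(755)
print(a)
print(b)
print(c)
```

Key concept: slice vs alias.
Step by step:
`a = [24, 38, 9, 1, 99]` → a = [24, 38, 9, 1, 99]
`b = a[1:4]` → b = [38, 9, 1]
`c = a` → c = [24, 38, 9, 1, 99] (same object as a)
`a[2] = 12` → a = [24, 38, 12, 1, 99] (same object as c); c = [24, 38, 12, 1, 99] (same object as a)
`b.append(755)` → b = [38, 9, 1, 755]
`print(a)` → prints [24, 38, 12, 1, 99]
`print(b)` → prints [38, 9, 1, 755]
`print(c)` → prints [24, 38, 12, 1, 99]

Answer:
[24, 38, 12, 1, 99]
[38, 9, 1, 755]
[24, 38, 12, 1, 99]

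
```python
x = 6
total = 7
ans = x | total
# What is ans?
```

Trace:
`x = 6` → x = 6
`total = 7` → total = 7
`ans = x | total` → ans = 7
So ans = 7

Answer: 7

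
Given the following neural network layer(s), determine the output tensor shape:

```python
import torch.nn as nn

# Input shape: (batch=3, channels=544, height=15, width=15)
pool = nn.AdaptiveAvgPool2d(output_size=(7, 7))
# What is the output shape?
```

Input: (3, 544, 15, 15) -> Output: (3, 544, 7, 7)

Answer: (3, 544, 7, 7)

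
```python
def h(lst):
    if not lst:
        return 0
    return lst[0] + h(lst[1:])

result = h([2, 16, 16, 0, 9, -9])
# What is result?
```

2 + 16 + 16 + 0 + 9 + (-9) + 0 = 34

Answer: 34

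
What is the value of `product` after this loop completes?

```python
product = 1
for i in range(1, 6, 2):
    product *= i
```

Product of 1, 3, 5, ... up to 5
`product` takes the values: 1 → 3 → 15

Answer: 15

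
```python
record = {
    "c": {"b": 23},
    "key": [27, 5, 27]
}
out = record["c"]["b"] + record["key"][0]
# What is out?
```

Trace:
`record = { ...` → record = {'c': {'b': 23}, 'key': [27, 5, 27]}
`out = record["c"]["b"] + record["key"][0]` → out = 50
So out = 50

Answer: 50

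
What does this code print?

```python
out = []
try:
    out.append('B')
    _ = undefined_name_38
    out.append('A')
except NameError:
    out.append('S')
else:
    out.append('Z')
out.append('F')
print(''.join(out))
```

Execution trace: 'B' (try body) → 'S' (except NameError) → 'F' (after the try/except). Output: BSF

Answer: BSF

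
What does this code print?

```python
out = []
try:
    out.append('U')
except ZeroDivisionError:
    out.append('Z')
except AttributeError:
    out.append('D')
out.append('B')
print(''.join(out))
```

Execution trace: 'U' (try body, no exception) → 'B' (after the try/except). Output: UB

Answer: UB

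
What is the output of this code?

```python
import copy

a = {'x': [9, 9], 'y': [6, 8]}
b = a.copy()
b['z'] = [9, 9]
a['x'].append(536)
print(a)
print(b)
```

Key concept: shallow copy of dict with mutable values.
Step by step:
`a = {'x': [9, 9], 'y': [6, 8]}` → a = {'x': [9, 9], 'y': [6, 8]}
`b = a.copy()` → b = {'x': [9, 9], 'y': [6, 8]}
`b['z'] = [9, 9]` → b = {'x': [9, 9], 'y': [6, 8], 'z': [9, 9]}
`a['x'].append(536)` → a = {'x': [9, 9, 536], 'y': [6, 8]}; b = {'x': [9, 9, 536], 'y': [6, 8], 'z': [9, 9]}
`print(a)` → prints {'x': [9, 9, 536], 'y': [6, 8]}
`print(b)` → prints {'x': [9, 9, 536], 'y': [6, 8], 'z': [9, 9]}

Answer:
{'x': [9, 9, 536], 'y': [6, 8]}
{'x': [9, 9, 536], 'y': [6, 8], 'z': [9, 9]}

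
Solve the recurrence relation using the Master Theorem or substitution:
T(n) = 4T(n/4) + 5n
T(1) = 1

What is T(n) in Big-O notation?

By Master Theorem: a=4, b=4, f(n)=5n. Since log_4(4) = 1 and f(n) = Θ(n^1), Case 2 applies. T(n) = O(n log n).

Answer: O(n log n)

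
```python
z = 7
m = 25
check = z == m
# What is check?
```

Trace:
`z = 7` → z = 7
`m = 25` → m = 25
`check = z == m` → check = False
So check = False

Answer: False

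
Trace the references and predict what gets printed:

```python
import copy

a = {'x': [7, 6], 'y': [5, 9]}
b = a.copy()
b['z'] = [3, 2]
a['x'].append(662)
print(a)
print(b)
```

Key concept: shallow copy of dict with mutable values.
Step by step:
`a = {'x': [7, 6], 'y': [5, 9]}` → a = {'x': [7, 6], 'y': [5, 9]}
`b = a.copy()` → b = {'x': [7, 6], 'y': [5, 9]}
`b['z'] = [3, 2]` → b = {'x': [7, 6], 'y': [5, 9], 'z': [3, 2]}
`a['x'].append(662)` → a = {'x': [7, 6, 662], 'y': [5, 9]}; b = {'x': [7, 6, 662], 'y': [5, 9], 'z': [3, 2]}
`print(a)` → prints {'x': [7, 6, 662], 'y': [5, 9]}
`print(b)` → prints {'x': [7, 6, 662], 'y': [5, 9], 'z': [3, 2]}

Answer:
{'x': [7, 6, 662], 'y': [5, 9]}
{'x': [7, 6, 662], 'y': [5, 9], 'z': [3, 2]}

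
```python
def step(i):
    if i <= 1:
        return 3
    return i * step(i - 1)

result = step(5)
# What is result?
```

step(5) = 5 * 4 * 3 * 2 * 3 = 360

Answer: 360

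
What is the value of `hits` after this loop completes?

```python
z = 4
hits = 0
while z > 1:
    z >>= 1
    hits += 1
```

Count right shifts until 1
`hits` takes the values: 0 → 1 → 2

Answer: 2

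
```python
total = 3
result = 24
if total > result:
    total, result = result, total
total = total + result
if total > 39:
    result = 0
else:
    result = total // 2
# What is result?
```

Trace:
`total = 3` → total = 3
`result = 24` → result = 24
`if total > result: ...` → total > result is False → no variable changes
`total = total + result` → total = 27
`if total > 39: ...` → total > 39 is False, take else branch → result = 13
So result = 13

Answer: 13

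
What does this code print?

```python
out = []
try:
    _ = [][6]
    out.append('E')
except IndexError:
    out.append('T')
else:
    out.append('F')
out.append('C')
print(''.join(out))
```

Execution trace: 'T' (except IndexError) → 'C' (after the try/except). Output: TC

Answer: TC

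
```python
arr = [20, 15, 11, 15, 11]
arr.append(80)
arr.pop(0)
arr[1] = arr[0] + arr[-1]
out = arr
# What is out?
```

Trace:
`arr = [20, 15, 11, 15, 11]` → arr = [20, 15, 11, 15, 11]
`arr.append(80)` → arr = [20, 15, 11, 15, 11, 80]
`arr.pop(0)` → arr = [15, 11, 15, 11, 80]
`arr[1] = arr[0] + arr[-1]` → arr = [15, 95, 15, 11, 80]
`out = arr` → out = [15, 95, 15, 11, 80]
So out = [15, 95, 15, 11, 80]

Answer: [15, 95, 15, 11, 80]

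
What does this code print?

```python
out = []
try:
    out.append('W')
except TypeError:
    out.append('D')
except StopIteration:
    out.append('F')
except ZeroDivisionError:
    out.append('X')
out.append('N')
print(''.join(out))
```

Execution trace: 'W' (try body, no exception) → 'N' (after the try/except). Output: WN

Answer: WN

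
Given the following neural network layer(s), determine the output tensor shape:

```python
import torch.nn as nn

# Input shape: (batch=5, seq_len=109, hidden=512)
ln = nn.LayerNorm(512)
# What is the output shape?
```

Input: (5, 109, 512) -> Output: (5, 109, 512)

Answer: (5, 109, 512)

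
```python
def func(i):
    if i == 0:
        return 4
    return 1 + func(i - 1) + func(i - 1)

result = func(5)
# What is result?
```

func(i) = 1 + 2·func(i-1), func(0)=4. Closed form: (4+1)·2^5 - 1 = 159.

Answer: 159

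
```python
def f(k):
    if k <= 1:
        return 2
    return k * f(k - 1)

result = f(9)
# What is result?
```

f(9) = 9 * 8 * 7 * 6 * 5 * 4 * 3 * 2 * 2 = 725760

Answer: 725760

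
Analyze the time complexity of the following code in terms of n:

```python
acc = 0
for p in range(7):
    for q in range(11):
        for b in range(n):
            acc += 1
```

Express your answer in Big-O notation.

Each loop level contributes: 1 × 1 × n. Multiplying the contributions gives O(n).

Answer: O(n)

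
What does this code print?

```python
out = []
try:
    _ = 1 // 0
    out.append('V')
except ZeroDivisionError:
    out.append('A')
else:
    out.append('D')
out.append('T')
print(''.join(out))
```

Execution trace: 'A' (except ZeroDivisionError) → 'T' (after the try/except). Output: AT

Answer: AT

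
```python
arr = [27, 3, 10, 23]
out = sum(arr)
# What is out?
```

Trace:
`arr = [27, 3, 10, 23]` → arr = [27, 3, 10, 23]
`out = sum(arr)` → out = 63
So out = 63

Answer: 63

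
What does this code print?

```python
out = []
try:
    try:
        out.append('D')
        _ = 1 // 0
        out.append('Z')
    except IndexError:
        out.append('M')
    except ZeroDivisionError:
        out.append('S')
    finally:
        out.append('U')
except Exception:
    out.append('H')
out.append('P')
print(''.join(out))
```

Execution trace: 'D' (inner try body) → 'S' (inner except ZeroDivisionError) → 'U' (inner finally) → 'P' (after the try/except). Output: DSUP

Answer: DSUP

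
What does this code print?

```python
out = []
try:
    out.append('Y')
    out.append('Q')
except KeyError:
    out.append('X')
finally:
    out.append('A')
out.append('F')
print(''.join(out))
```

Execution trace: 'Y' (try body) → 'Q' (try body, no exception) → 'A' (finally) → 'F' (after the try/except). Output: YQAF

Answer: YQAF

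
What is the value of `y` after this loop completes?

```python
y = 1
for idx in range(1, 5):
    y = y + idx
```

Start at 1, add 1 through 4
`y` takes the values: 1 → 2 → 4 → 7 → 11

Answer: 11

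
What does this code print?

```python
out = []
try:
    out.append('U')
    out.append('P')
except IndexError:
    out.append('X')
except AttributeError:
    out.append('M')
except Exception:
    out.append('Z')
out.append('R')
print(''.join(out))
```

Execution trace: 'U' (try body) → 'P' (try body, no exception) → 'R' (after the try/except). Output: UPR

Answer: UPR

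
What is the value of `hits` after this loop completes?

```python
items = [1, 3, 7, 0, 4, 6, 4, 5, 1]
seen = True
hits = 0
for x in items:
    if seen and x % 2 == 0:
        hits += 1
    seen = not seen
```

Count even values at even positions
`hits` takes the values: 0 → 1 → 2

Answer: 2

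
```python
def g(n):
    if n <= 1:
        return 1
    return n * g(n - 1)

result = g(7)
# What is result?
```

g(7) = 7 * 6 * 5 * 4 * 3 * 2 * 1 = 5040

Answer: 5040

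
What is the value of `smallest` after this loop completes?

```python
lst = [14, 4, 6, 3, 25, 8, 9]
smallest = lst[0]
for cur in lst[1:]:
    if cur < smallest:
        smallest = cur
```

Minimum of [14, 4, 6, 3, 25, 8, 9]
`smallest` takes the values: 14 → 4 → 3

Answer: 3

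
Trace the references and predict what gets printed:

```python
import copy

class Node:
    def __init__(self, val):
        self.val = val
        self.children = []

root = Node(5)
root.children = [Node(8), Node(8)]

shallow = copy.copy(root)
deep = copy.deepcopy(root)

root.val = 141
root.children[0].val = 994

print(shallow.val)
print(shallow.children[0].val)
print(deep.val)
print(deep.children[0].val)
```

Key concept: deep copy with custom objects.
Step by step:
`root = Node(5)` → root = Node(val=5, children=[])
`root.children = [Node(8), Node(8)]` → root = Node(val=5, children=[Node(val=8, children=[]), Node(val=8, children=[])])
`shallow = copy.copy(root)` → shallow = Node(val=5, children=[Node(val=8, children=[]), Node(val=8, children=[])])
`deep = copy.deepcopy(root)` → deep = Node(val=5, children=[Node(val=8, children=[]), Node(val=8, children=[])])
`root.val = 141` → root = Node(val=141, children=[Node(val=8, children=[]), Node(val=8, children=[])])
`root.children[0].val = 994` → root = Node(val=141, children=[Node(val=994, children=[]), Node(val=8, children=[])]); shallow = Node(val=5, children=[Node(val=994, children=[]), Node(val=8, children=[])])
`print(shallow.val)` → prints 5
`print(shallow.children[0].val)` → prints 994
`print(deep.val)` → prints 5
`print(deep.children[0].val)` → prints 8

Answer:
5
994
5
8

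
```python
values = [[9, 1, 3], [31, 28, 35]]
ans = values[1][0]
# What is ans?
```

Trace:
`values = [[9, 1, 3], [31, 28, 35]]` → values = [[9, 1, 3], [31, 28, 35]]
`ans = values[1][0]` → ans = 31
So ans = 31

Answer: 31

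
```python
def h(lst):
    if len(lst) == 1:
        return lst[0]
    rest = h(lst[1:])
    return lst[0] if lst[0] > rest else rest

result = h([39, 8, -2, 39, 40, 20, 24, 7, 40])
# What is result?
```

Recursive max over [39, 8, -2, 39, 40, 20, 24, 7, 40] = 40

Answer: 40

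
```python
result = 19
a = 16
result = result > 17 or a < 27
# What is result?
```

Trace:
`result = 19` → result = 19
`a = 16` → a = 16
`result = result > 17 or a < 27` → result = True
So result = True

Answer: True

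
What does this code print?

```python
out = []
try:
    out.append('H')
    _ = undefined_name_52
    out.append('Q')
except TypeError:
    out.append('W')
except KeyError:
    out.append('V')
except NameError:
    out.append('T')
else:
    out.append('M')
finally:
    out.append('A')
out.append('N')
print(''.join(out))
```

Execution trace: 'H' (try body) → 'T' (except NameError) → 'A' (finally) → 'N' (after the try/except). Output: HTAN

Answer: HTAN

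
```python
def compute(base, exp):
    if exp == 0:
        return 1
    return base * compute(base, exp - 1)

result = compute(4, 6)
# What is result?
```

compute(4, 6) = 4 * 4 * 4 * 4 * 4 * 4 = 4096

Answer: 4096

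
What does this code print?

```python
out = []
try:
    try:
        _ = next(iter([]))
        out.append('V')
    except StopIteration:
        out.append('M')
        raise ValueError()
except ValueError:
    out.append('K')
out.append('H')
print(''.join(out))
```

Execution trace: 'M' (inner except StopIteration) → 'K' (outer except ValueError) → 'H' (after the try/except). Output: MKH

Answer: MKH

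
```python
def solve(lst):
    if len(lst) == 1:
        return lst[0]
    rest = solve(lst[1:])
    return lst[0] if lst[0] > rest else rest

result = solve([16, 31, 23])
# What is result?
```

Recursive max over [16, 31, 23] = 31

Answer: 31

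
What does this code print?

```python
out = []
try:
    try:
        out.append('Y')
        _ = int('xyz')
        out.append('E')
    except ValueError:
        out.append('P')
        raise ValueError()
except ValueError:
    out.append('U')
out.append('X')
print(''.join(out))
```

Execution trace: 'Y' (try body) → 'P' (except ValueError) → 'U' (outer except ValueError) → 'X' (after the try/except). Output: YPUX

Answer: YPUX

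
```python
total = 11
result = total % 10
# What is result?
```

Trace:
`total = 11` → total = 11
`result = total % 10` → result = 1
So result = 1

Answer: 1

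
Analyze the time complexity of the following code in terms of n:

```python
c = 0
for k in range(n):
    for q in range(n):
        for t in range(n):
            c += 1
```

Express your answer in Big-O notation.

Each loop level contributes: n × n × n. Multiplying the contributions gives O(n^3).

Answer: O(n^3)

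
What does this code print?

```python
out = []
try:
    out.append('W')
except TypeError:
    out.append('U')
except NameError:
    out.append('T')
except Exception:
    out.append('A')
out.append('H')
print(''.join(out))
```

Execution trace: 'W' (try body, no exception) → 'H' (after the try/except). Output: WH

Answer: WH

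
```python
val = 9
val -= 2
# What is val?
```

Trace:
`val = 9` → val = 9
`val -= 2` → val = 7
So val = 7

Answer: 7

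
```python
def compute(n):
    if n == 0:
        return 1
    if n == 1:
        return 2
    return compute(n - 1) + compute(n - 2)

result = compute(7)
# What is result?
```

Build up from base cases: compute(0)=1, compute(1)=2, compute(2)=3, compute(3)=5, compute(4)=8, compute(5)=13, compute(6)=21, ..., compute(7)=34

Answer: 34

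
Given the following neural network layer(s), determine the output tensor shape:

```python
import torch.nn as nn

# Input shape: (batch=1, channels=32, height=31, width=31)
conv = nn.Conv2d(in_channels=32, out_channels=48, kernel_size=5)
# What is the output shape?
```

Input: (1, 32, 31, 31) -> Output: (1, 48, 27, 27)

Answer: (1, 48, 27, 27)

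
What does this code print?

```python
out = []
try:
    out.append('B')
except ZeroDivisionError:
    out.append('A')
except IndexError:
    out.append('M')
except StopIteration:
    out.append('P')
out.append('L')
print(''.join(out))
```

Execution trace: 'B' (try body, no exception) → 'L' (after the try/except). Output: BL

Answer: BL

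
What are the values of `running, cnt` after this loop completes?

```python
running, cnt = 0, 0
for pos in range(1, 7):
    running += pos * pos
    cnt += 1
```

Sum of squares and count
`running, cnt` takes the values: (0, 0) → (1, 0) → (1, 1) → (5, 1) → (5, 2) → (14, 2) → (14, 3) → (30, 3) → (30, 4) → (55, 4) → (55, 5) → (91, 5) → (91, 6)

Answer: 91, 6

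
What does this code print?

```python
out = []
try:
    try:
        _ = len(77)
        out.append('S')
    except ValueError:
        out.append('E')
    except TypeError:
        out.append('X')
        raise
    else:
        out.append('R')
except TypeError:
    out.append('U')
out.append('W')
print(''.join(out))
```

Execution trace: 'X' (inner except TypeError) → 'U' (outer except TypeError) → 'W' (after the try/except). Output: XUW

Answer: XUW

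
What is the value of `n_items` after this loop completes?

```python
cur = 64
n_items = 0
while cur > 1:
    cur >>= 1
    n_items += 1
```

Count right shifts until 1
`n_items` takes the values: 0 → 1 → 2 → 3 → 4 → 5 → 6

Answer: 6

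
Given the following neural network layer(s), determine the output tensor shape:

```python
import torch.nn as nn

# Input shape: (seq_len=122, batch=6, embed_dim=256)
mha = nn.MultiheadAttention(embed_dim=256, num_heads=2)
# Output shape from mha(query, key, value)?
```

Input: (122, 6, 256) -> Output: (122, 6, 256)

Answer: (122, 6, 256)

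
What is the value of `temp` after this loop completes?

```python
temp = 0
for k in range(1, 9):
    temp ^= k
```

XOR of 1 to 8
`temp` takes the values: 0 → 1 → 3 → 0 → 4 → 1 → 7 → 0 → 8

Answer: 8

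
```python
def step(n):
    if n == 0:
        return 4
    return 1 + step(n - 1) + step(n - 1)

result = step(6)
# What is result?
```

step(n) = 1 + 2·step(n-1), step(0)=4. Closed form: (4+1)·2^6 - 1 = 319.

Answer: 319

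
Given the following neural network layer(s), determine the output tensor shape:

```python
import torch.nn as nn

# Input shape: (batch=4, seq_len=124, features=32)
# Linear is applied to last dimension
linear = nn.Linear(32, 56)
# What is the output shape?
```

Input: (4, 124, 32) -> Output: (4, 124, 56)

Answer: (4, 124, 56)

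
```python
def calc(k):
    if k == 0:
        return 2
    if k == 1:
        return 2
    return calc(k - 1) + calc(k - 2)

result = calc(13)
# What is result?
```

Build up from base cases: calc(0)=2, calc(1)=2, calc(2)=4, calc(3)=6, calc(4)=10, calc(5)=16, calc(6)=26, ..., calc(13)=754

Answer: 754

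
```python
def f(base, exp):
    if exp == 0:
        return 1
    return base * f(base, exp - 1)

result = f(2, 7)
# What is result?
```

f(2, 7) = 2 * 2 * 2 * 2 * 2 * 2 * 2 = 128

Answer: 128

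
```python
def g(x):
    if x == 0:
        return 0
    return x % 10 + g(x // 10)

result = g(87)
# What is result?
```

Sum of digits of 87: 7 + 8 = 15

Answer: 15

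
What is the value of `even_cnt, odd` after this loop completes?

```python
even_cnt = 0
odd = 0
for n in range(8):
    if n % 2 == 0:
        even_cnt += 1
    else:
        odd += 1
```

Count evens and odds in range(8)
`even_cnt, odd` takes the values: (0, 0) → (1, 0) → (1, 1) → (2, 1) → (2, 2) → (3, 2) → (3, 3) → (4, 3) → (4, 4)

Answer: 4, 4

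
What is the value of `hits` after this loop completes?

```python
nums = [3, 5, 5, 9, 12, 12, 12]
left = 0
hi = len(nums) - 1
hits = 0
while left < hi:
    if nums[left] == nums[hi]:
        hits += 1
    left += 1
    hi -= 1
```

Count matching pairs from ends
`hits` takes the values: 0

Answer: 0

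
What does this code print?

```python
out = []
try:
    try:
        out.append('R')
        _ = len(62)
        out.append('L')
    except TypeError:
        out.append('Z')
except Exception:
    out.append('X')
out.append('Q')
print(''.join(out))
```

Execution trace: 'R' (inner try body) → 'Z' (inner except TypeError) → 'Q' (after the try/except). Output: RZQ

Answer: RZQ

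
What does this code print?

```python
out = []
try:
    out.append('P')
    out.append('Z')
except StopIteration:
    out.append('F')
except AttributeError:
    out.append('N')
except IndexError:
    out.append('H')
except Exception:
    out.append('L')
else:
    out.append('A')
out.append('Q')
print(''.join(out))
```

Execution trace: 'P' (try body) → 'Z' (try body, no exception) → 'A' (else) → 'Q' (after the try/except). Output: PZAQ

Answer: PZAQ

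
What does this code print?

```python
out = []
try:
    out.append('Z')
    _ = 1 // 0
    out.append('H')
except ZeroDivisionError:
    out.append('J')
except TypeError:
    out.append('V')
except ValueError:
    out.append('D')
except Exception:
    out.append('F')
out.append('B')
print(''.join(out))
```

Execution trace: 'Z' (try body) → 'J' (except ZeroDivisionError) → 'B' (after the try/except). Output: ZJB

Answer: ZJB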